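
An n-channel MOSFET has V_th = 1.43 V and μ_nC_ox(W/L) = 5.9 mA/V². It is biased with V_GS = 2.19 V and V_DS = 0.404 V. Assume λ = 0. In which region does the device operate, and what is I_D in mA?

V_ov = V_GS − V_th = 2.19 − 1.43 = 0.76 V.
Since V_DS = 0.404 V < V_ov = 0.76 V, the device is in the triode region.
I_D = k_n [V_ov · V_DS − ½ V_DS²] = 5.9 × [0.76 × 0.404 − 0.5 × 0.404²] = 1.33 mA.

Triode; I_D = 1.33 mA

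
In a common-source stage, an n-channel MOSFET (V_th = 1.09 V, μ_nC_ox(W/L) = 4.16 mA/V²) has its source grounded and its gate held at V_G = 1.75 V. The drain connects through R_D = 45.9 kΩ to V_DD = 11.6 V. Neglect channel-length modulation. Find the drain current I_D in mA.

V_GS = V_G = 1.75 V, so V_ov = 1.75 − 1.09 = 0.66 V.
Assume saturation: I_D = ½ k_n V_ov² = 0.5 × 4.16 × 0.66² = 0.906 mA, giving V_DS = V_DD − I_D R_D = 11.6 − 0.906 × 45.9 = -30 V.
But -30 V < V_ov = 0.66 V, so the device is actually in triode.
In triode I_D = k_n[V_ov V_DS − ½ V_DS²] and I_D = (V_DD − V_DS)/R_D. Equating: 95.5 V_DS² − 127 V_DS + 11.6 = 0, giving V_DS = 0.0986 V (the root below V_ov).
I_D = (11.6 − 0.0986) / 45.9 = 0.251 mA.

I_D = 0.251 mA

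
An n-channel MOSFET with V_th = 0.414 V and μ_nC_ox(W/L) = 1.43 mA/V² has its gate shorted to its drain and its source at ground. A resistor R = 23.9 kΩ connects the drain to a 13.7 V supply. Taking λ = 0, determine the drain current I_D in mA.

I_D = 0.520 mA

With gate tied to drain, V_GS = V_DS ≥ V_GS − V_th, so the device is in saturation.
KCL at the drain: ½ k_n (V_GS − V_th)² = (V_DD − V_GS)/R.
Let x = V_GS − 0.414. Then 17.1 x² + x − 13.29 = 0, giving x = 0.853 V (positive root), so V_GS = 1.27 V.
I_D = (V_DD − V_GS)/R = (13.7 − 1.27) / 23.9 = 0.52 mA.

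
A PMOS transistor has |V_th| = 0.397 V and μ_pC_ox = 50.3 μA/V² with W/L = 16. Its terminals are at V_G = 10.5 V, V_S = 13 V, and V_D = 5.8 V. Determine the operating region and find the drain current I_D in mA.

Saturation; I_D = 1.78 mA

V_SG = V_S − V_G = 13 − 10.5 = 2.5 V; V_SD = V_S − V_D = 13 − 5.8 = 7.2 V.
k_p = μ_pC_ox · (W/L) = 0.8048 mA/V².
V_ov = V_SG − |V_th| = 2.5 − 0.397 = 2.1 V.
Since V_SD = 7.2 V ≥ V_ov = 2.1 V, the device is in saturation.
I_D = ½ k_p V_ov² = 0.5 × 0.8048 × 2.1² = 1.78 mA.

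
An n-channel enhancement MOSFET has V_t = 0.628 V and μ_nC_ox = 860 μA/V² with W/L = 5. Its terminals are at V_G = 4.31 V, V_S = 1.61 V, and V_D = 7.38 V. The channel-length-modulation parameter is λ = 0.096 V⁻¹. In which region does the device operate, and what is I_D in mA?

V_GS = V_G − V_S = 4.31 − 1.61 = 2.7 V; V_DS = V_D − V_S = 7.38 − 1.61 = 5.77 V.
k_n = μ_nC_ox · (W/L) = 4.3 mA/V².
V_ov = V_GS − V_t = 2.7 − 0.628 = 2.07 V.
Since V_DS = 5.77 V ≥ V_ov = 2.07 V, the device is in saturation.
I_D = ½ k_n V_ov² (1 + λ V_DS) = 0.5 × 4.3 × 2.07² × (1 + 0.096 × 5.77) = 14.3 mA.

Saturation; I_D = 14.3 mA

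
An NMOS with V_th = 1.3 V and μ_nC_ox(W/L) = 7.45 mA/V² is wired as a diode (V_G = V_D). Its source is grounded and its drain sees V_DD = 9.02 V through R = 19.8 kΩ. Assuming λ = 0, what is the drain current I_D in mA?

With gate tied to drain, V_GS = V_DS ≥ V_GS − V_th, so the device is in saturation.
KCL at the drain: ½ k_n (V_GS − V_th)² = (V_DD − V_GS)/R.
Let x = V_GS − 1.3. Then 73.8 x² + x − 7.72 = 0, giving x = 0.317 V (positive root), so V_GS = 1.62 V.
I_D = (V_DD − V_GS)/R = (9.02 − 1.62) / 19.8 = 0.374 mA.

I_D = 0.374 mA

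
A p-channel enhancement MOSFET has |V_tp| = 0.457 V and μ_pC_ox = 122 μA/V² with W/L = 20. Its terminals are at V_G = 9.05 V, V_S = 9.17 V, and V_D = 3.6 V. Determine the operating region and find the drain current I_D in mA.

V_SG = V_S − V_G = 9.17 − 9.05 = 0.12 V; V_SD = V_S − V_D = 9.17 − 3.6 = 5.57 V.
V_SG = 0.12 V < |V_tp| = 0.457 V, so the transistor is in cutoff.

Cutoff; I_D = 0 mA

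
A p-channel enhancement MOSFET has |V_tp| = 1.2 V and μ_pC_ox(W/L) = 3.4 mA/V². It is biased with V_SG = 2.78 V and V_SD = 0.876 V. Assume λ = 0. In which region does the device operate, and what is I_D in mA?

V_ov = V_SG − |V_tp| = 2.78 − 1.2 = 1.58 V.
Since V_SD = 0.876 V < V_ov = 1.58 V, the device is in the triode region.
I_D = k_p [V_ov · V_SD − ½ V_SD²] = 3.4 × [1.58 × 0.876 − 0.5 × 0.876²] = 3.4 mA.

Triode; I_D = 3.40 mA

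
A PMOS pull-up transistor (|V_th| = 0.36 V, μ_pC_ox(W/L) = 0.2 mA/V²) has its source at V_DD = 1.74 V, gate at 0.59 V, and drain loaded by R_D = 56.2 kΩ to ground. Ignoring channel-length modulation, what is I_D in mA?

V_SG = V_DD − V_G = 1.74 − 0.59 = 1.15 V, so V_ov = 1.15 − 0.36 = 0.79 V.
Assume saturation: I_D = ½ k_p V_ov² = 0.5 × 0.2 × 0.79² = 0.0624 mA, giving V_SD = V_DD − I_D R_D = 1.74 − 0.0624 × 56.2 = -1.77 V.
But -1.77 V < V_ov = 0.79 V, so the device is actually in triode.
In triode I_D = k_p[V_ov V_SD − ½ V_SD²] and I_D = (V_DD − V_SD)/R_D. Equating: 5.62 V_SD² − 9.88 V_SD + 1.74 = 0, giving V_SD = 0.199 V (the root below V_ov).
I_D = (1.74 − 0.199) / 56.2 = 0.0274 mA.

I_D = 0.0274 mA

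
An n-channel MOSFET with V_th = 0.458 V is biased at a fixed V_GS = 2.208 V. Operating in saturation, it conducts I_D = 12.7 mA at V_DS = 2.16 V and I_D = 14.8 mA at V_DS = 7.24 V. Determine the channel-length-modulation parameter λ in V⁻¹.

With V_GS fixed, I_D ∝ (1 + λ V_DS) in saturation, so I_D2/I_D1 = (1 + λ V_DS2)/(1 + λ V_DS1).
14.8/12.7 = 1.165 = (1 + 7.24 λ)/(1 + 2.16 λ).
Solving: λ (I_D1 V_DS2 − I_D2 V_DS1) = I_D2 − I_D1, so λ = (14.8 − 12.7) / (12.7 × 7.24 − 14.8 × 2.16) = 2.1 / 60 = 0.035 V⁻¹.

λ = 0.0350 V⁻¹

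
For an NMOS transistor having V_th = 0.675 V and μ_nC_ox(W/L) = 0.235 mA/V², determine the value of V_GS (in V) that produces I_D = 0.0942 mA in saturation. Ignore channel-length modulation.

V_GS = 1.57 V

In saturation I_D = ½ k_n (V_GS − V_th)², so V_GS − V_th = √(2 I_D / k_n) = √(2 × 0.0942 / 0.235) = 0.895 V.
V_GS = 0.675 + 0.895 = 1.57 V.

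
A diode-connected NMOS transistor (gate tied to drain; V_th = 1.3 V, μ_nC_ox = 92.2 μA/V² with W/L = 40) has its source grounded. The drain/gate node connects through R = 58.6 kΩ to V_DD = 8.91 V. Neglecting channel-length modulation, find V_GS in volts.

V_GS = 1.56 V

With gate tied to drain, V_GS = V_DS ≥ V_GS − V_th, so the device is in saturation.
k_n = μ_nC_ox · (W/L) = 3.688 mA/V².
KCL at the drain: ½ k_n (V_GS − V_th)² = (V_DD − V_GS)/R.
Let x = V_GS − 1.3. Then 108 x² + x − 7.61 = 0, giving x = 0.261 V (positive root), so V_GS = 1.56 V.
I_D = (V_DD − V_GS)/R = (8.91 − 1.56) / 58.6 = 0.125 mA.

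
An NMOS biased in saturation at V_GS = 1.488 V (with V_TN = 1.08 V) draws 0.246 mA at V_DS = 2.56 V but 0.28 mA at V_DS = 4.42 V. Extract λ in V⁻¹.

With V_GS fixed, I_D ∝ (1 + λ V_DS) in saturation, so I_D2/I_D1 = (1 + λ V_DS2)/(1 + λ V_DS1).
0.28/0.246 = 1.138 = (1 + 4.42 λ)/(1 + 2.56 λ).
Solving: λ (I_D1 V_DS2 − I_D2 V_DS1) = I_D2 − I_D1, so λ = (0.28 − 0.246) / (0.246 × 4.42 − 0.28 × 2.56) = 0.034 / 0.371 = 0.0918 V⁻¹.

λ = 0.0918 V⁻¹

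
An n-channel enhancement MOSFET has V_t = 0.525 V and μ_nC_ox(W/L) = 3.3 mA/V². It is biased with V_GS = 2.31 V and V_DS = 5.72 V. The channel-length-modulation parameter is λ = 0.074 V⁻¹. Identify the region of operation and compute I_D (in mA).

V_ov = V_GS − V_t = 2.31 − 0.525 = 1.79 V.
Since V_DS = 5.72 V ≥ V_ov = 1.79 V, the device is in saturation.
I_D = ½ k_n V_ov² (1 + λ V_DS) = 0.5 × 3.3 × 1.79² × (1 + 0.074 × 5.72) = 7.48 mA.

Saturation; I_D = 7.48 mA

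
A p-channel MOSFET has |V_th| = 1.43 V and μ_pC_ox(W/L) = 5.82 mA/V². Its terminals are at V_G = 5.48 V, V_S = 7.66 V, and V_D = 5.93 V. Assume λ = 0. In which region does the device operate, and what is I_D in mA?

Saturation; I_D = 1.64 mA

V_SG = V_S − V_G = 7.66 − 5.48 = 2.18 V; V_SD = V_S − V_D = 7.66 − 5.93 = 1.73 V.
V_ov = V_SG − |V_th| = 2.18 − 1.43 = 0.75 V.
Since V_SD = 1.73 V ≥ V_ov = 0.75 V, the device is in saturation.
I_D = ½ k_p V_ov² = 0.5 × 5.82 × 0.75² = 1.64 mA.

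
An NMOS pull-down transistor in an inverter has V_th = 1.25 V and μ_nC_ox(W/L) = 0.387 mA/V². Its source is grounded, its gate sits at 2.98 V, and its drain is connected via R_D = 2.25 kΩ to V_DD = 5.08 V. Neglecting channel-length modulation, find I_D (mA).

I_D = 0.579 mA

V_GS = V_G = 2.98 V, so V_ov = 2.98 − 1.25 = 1.73 V.
Assume saturation: I_D = ½ k_n V_ov² = 0.5 × 0.387 × 1.73² = 0.579 mA, giving V_DS = V_DD − I_D R_D = 5.08 − 0.579 × 2.25 = 3.78 V.
V_DS = 3.78 V ≥ V_ov = 1.73 V, confirming saturation.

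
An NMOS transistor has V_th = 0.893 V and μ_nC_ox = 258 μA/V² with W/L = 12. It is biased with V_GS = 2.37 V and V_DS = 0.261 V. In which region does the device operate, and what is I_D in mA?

k_n = μ_nC_ox · (W/L) = 3.096 mA/V².
V_ov = V_GS − V_th = 2.37 − 0.893 = 1.48 V.
Since V_DS = 0.261 V < V_ov = 1.48 V, the device is in the triode region.
I_D = k_n [V_ov · V_DS − ½ V_DS²] = 3.096 × [1.48 × 0.261 − 0.5 × 0.261²] = 1.09 mA.

Triode; I_D = 1.09 mA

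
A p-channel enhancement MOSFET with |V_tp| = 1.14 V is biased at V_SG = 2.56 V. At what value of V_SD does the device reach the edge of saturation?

The boundary between triode and saturation is V_SD = V_SG − |V_tp| = V_ov.
V_ov = 2.56 − 1.14 = 1.42 V.

V_SD,sat = 1.42 V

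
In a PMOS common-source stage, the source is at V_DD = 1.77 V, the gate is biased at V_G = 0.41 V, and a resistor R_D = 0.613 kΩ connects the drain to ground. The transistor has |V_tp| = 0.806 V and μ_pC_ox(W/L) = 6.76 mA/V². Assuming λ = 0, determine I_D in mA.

I_D = 1.04 mA

V_SG = V_DD − V_G = 1.77 − 0.41 = 1.36 V, so V_ov = 1.36 − 0.806 = 0.554 V.
Assume saturation: I_D = ½ k_p V_ov² = 0.5 × 6.76 × 0.554² = 1.04 mA, giving V_SD = V_DD − I_D R_D = 1.77 − 1.04 × 0.613 = 1.13 V.
V_SD = 1.13 V ≥ V_ov = 0.554 V, confirming saturation.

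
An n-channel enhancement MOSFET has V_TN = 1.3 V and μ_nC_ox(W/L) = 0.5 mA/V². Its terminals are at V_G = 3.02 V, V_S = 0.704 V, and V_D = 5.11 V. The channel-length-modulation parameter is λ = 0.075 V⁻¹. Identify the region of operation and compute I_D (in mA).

Saturation; I_D = 0.343 mA

V_GS = V_G − V_S = 3.02 − 0.704 = 2.32 V; V_DS = V_D − V_S = 5.11 − 0.704 = 4.41 V.
V_ov = V_GS − V_TN = 2.32 − 1.3 = 1.02 V.
Since V_DS = 4.41 V ≥ V_ov = 1.02 V, the device is in saturation.
I_D = ½ k_n V_ov² (1 + λ V_DS) = 0.5 × 0.5 × 1.02² × (1 + 0.075 × 4.41) = 0.343 mA.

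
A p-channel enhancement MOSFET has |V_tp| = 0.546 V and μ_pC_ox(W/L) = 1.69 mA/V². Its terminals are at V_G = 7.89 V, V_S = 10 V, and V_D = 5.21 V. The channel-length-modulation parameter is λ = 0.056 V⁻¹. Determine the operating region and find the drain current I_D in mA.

Saturation; I_D = 2.62 mA

V_SG = V_S − V_G = 10 − 7.89 = 2.11 V; V_SD = V_S − V_D = 10 − 5.21 = 4.79 V.
V_ov = V_SG − |V_tp| = 2.11 − 0.546 = 1.56 V.
Since V_SD = 4.79 V ≥ V_ov = 1.56 V, the device is in saturation.
I_D = ½ k_p V_ov² (1 + λ V_SD) = 0.5 × 1.69 × 1.56² × (1 + 0.056 × 4.79) = 2.62 mA.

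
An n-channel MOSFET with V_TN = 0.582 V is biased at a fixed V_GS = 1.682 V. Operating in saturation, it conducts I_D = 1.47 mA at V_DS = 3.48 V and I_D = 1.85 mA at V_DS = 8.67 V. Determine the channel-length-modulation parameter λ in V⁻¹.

λ = 0.0603 V⁻¹

With V_GS fixed, I_D ∝ (1 + λ V_DS) in saturation, so I_D2/I_D1 = (1 + λ V_DS2)/(1 + λ V_DS1).
1.85/1.47 = 1.259 = (1 + 8.67 λ)/(1 + 3.48 λ).
Solving: λ (I_D1 V_DS2 − I_D2 V_DS1) = I_D2 − I_D1, so λ = (1.85 − 1.47) / (1.47 × 8.67 − 1.85 × 3.48) = 0.38 / 6.31 = 0.0603 V⁻¹.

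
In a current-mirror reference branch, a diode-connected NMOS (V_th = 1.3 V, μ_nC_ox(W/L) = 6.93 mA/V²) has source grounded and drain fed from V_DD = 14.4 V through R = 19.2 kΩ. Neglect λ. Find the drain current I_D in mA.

With gate tied to drain, V_GS = V_DS ≥ V_GS − V_th, so the device is in saturation.
KCL at the drain: ½ k_n (V_GS − V_th)² = (V_DD − V_GS)/R.
Let x = V_GS − 1.3. Then 66.5 x² + x − 13.1 = 0, giving x = 0.436 V (positive root), so V_GS = 1.74 V.
I_D = (V_DD − V_GS)/R = (14.4 − 1.74) / 19.2 = 0.66 mA.

I_D = 0.660 mA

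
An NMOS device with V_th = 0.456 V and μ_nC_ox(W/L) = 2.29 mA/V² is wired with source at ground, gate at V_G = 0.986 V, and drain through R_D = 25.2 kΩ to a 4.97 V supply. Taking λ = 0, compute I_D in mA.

V_GS = V_G = 0.986 V, so V_ov = 0.986 − 0.456 = 0.53 V.
Assume saturation: I_D = ½ k_n V_ov² = 0.5 × 2.29 × 0.53² = 0.322 mA, giving V_DS = V_DD − I_D R_D = 4.97 − 0.322 × 25.2 = -3.14 V.
But -3.14 V < V_ov = 0.53 V, so the device is actually in triode.
In triode I_D = k_n[V_ov V_DS − ½ V_DS²] and I_D = (V_DD − V_DS)/R_D. Equating: 28.9 V_DS² − 31.59 V_DS + 4.97 = 0, giving V_DS = 0.191 V (the root below V_ov).
I_D = (4.97 − 0.191) / 25.2 = 0.19 mA.

I_D = 0.190 mA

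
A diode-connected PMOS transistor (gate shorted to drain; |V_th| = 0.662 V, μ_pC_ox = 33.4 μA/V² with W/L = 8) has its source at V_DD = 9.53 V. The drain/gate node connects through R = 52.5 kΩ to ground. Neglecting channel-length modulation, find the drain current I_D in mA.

I_D = 0.149 mA

With gate tied to drain, V_SG = V_SD ≥ V_SG − |V_th|, so the device is in saturation.
k_p = μ_pC_ox · (W/L) = 0.2672 mA/V².
KCL at the drain: ½ k_p (V_SG − |V_th|)² = (V_DD − V_SG)/R.
Let x = V_SG − 0.662. Then 7.01 x² + x − 8.868 = 0, giving x = 1.06 V (positive root), so V_SG = 1.72 V.
I_D = (V_DD − V_SG)/R = (9.53 − 1.72) / 52.5 = 0.149 mA.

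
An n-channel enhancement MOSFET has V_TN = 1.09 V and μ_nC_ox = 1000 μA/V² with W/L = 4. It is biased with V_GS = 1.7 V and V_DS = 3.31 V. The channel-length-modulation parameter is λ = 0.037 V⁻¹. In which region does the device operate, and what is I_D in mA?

k_n = μ_nC_ox · (W/L) = 4 mA/V².
V_ov = V_GS − V_TN = 1.7 − 1.09 = 0.61 V.
Since V_DS = 3.31 V ≥ V_ov = 0.61 V, the device is in saturation.
I_D = ½ k_n V_ov² (1 + λ V_DS) = 0.5 × 4 × 0.61² × (1 + 0.037 × 3.31) = 0.835 mA.

Saturation; I_D = 0.835 mA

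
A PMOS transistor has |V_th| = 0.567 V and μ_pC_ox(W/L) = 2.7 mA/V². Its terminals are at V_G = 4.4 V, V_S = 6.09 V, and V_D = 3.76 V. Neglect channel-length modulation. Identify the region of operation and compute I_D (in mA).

Saturation; I_D = 1.70 mA

V_SG = V_S − V_G = 6.09 − 4.4 = 1.69 V; V_SD = V_S − V_D = 6.09 − 3.76 = 2.33 V.
V_ov = V_SG − |V_th| = 1.69 − 0.567 = 1.12 V.
Since V_SD = 2.33 V ≥ V_ov = 1.12 V, the device is in saturation.
I_D = ½ k_p V_ov² = 0.5 × 2.7 × 1.12² = 1.7 mA.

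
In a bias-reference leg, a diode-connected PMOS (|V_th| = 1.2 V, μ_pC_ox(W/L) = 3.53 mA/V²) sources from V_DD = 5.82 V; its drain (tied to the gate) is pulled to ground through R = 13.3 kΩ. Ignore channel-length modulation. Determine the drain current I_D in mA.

I_D = 0.316 mA

With gate tied to drain, V_SG = V_SD ≥ V_SG − |V_th|, so the device is in saturation.
KCL at the drain: ½ k_p (V_SG − |V_th|)² = (V_DD − V_SG)/R.
Let x = V_SG − 1.2. Then 23.5 x² + x − 4.62 = 0, giving x = 0.423 V (positive root), so V_SG = 1.62 V.
I_D = (V_DD − V_SG)/R = (5.82 − 1.62) / 13.3 = 0.316 mA.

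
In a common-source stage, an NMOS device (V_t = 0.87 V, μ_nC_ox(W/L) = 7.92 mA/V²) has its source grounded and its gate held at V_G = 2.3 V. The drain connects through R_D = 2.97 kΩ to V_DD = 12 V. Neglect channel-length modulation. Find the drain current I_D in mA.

I_D = 3.91 mA

V_GS = V_G = 2.3 V, so V_ov = 2.3 − 0.87 = 1.43 V.
Assume saturation: I_D = ½ k_n V_ov² = 0.5 × 7.92 × 1.43² = 8.1 mA, giving V_DS = V_DD − I_D R_D = 12 − 8.1 × 2.97 = -12.1 V.
But -12.1 V < V_ov = 1.43 V, so the device is actually in triode.
In triode I_D = k_n[V_ov V_DS − ½ V_DS²] and I_D = (V_DD − V_DS)/R_D. Equating: 11.8 V_DS² − 34.64 V_DS + 12 = 0, giving V_DS = 0.401 V (the root below V_ov).
I_D = (12 − 0.401) / 2.97 = 3.91 mA.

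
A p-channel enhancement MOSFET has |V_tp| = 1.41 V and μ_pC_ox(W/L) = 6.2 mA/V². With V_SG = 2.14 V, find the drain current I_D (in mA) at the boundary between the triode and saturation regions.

I_D = 1.65 mA

At the boundary V_SD = V_ov = V_SG − |V_tp| = 2.14 − 1.41 = 0.73 V.
I_D = ½ k_p V_ov² = 0.5 × 6.2 × 0.73² = 1.65 mA.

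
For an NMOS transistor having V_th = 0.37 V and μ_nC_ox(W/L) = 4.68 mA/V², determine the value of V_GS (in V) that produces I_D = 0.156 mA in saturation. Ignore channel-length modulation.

V_GS = 0.628 V

In saturation I_D = ½ k_n (V_GS − V_th)², so V_GS − V_th = √(2 I_D / k_n) = √(2 × 0.156 / 4.68) = 0.258 V.
V_GS = 0.37 + 0.258 = 0.628 V.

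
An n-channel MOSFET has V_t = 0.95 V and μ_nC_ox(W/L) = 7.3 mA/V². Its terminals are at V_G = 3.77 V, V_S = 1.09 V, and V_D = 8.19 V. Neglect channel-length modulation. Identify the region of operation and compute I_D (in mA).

Saturation; I_D = 10.9 mA

V_GS = V_G − V_S = 3.77 − 1.09 = 2.68 V; V_DS = V_D − V_S = 8.19 − 1.09 = 7.1 V.
V_ov = V_GS − V_t = 2.68 − 0.95 = 1.73 V.
Since V_DS = 7.1 V ≥ V_ov = 1.73 V, the device is in saturation.
I_D = ½ k_n V_ov² = 0.5 × 7.3 × 1.73² = 10.9 mA.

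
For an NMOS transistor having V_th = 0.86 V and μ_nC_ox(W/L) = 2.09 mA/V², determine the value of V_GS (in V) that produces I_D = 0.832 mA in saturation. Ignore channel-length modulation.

In saturation I_D = ½ k_n (V_GS − V_th)², so V_GS − V_th = √(2 I_D / k_n) = √(2 × 0.832 / 2.09) = 0.892 V.
V_GS = 0.86 + 0.892 = 1.75 V.

V_GS = 1.75 V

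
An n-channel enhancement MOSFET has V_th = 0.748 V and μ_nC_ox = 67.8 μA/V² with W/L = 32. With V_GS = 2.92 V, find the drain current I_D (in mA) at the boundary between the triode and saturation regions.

At the boundary V_DS = V_ov = V_GS − V_th = 2.92 − 0.748 = 2.17 V.
k_n = μ_nC_ox · (W/L) = 2.17 mA/V².
I_D = ½ k_n V_ov² = 0.5 × 2.17 × 2.17² = 5.12 mA.

I_D = 5.12 mA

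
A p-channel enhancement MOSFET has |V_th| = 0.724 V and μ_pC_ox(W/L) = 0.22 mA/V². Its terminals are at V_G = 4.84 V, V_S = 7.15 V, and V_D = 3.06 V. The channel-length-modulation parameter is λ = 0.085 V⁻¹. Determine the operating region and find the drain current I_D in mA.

V_SG = V_S − V_G = 7.15 − 4.84 = 2.31 V; V_SD = V_S − V_D = 7.15 − 3.06 = 4.09 V.
V_ov = V_SG − |V_th| = 2.31 − 0.724 = 1.59 V.
Since V_SD = 4.09 V ≥ V_ov = 1.59 V, the device is in saturation.
I_D = ½ k_p V_ov² (1 + λ V_SD) = 0.5 × 0.22 × 1.59² × (1 + 0.085 × 4.09) = 0.373 mA.

Saturation; I_D = 0.373 mA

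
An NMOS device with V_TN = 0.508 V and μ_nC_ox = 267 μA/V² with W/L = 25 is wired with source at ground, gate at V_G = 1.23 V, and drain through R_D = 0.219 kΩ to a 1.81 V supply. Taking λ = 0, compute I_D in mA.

V_GS = V_G = 1.23 V, so V_ov = 1.23 − 0.508 = 0.722 V.
k_n = μ_nC_ox · (W/L) = 6.675 mA/V².
Assume saturation: I_D = ½ k_n V_ov² = 0.5 × 6.675 × 0.722² = 1.74 mA, giving V_DS = V_DD − I_D R_D = 1.81 − 1.74 × 0.219 = 1.43 V.
V_DS = 1.43 V ≥ V_ov = 0.722 V, confirming saturation.

I_D = 1.74 mA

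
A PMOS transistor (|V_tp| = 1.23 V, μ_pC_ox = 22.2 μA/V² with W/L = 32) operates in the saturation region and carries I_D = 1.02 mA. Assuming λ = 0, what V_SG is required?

V_SG = 2.92 V

k_p = μ_pC_ox · (W/L) = 0.7104 mA/V².
In saturation I_D = ½ k_p (V_SG − |V_tp|)², so V_SG − |V_tp| = √(2 I_D / k_p) = √(2 × 1.02 / 0.7104) = 1.69 V.
V_SG = 1.23 + 1.69 = 2.92 V.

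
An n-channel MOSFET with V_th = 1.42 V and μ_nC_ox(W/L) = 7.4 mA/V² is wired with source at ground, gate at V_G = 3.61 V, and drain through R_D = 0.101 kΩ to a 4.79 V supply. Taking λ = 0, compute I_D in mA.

V_GS = V_G = 3.61 V, so V_ov = 3.61 − 1.42 = 2.19 V.
Assume saturation: I_D = ½ k_n V_ov² = 0.5 × 7.4 × 2.19² = 17.7 mA, giving V_DS = V_DD − I_D R_D = 4.79 − 17.7 × 0.101 = 3 V.
V_DS = 3 V ≥ V_ov = 2.19 V, confirming saturation.

I_D = 17.7 mA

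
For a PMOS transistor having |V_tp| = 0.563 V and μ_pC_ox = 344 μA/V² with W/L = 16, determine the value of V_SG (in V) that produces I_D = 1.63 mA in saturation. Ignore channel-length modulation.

V_SG = 1.33 V

k_p = μ_pC_ox · (W/L) = 5.504 mA/V².
In saturation I_D = ½ k_p (V_SG − |V_tp|)², so V_SG − |V_tp| = √(2 I_D / k_p) = √(2 × 1.63 / 5.504) = 0.77 V.
V_SG = 0.563 + 0.77 = 1.33 V.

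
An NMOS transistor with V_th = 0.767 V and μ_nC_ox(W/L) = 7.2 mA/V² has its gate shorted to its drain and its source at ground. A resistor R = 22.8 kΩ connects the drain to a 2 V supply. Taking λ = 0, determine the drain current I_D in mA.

I_D = 0.0490 mA

With gate tied to drain, V_GS = V_DS ≥ V_GS − V_th, so the device is in saturation.
KCL at the drain: ½ k_n (V_GS − V_th)² = (V_DD − V_GS)/R.
Let x = V_GS − 0.767. Then 82.1 x² + x − 1.233 = 0, giving x = 0.117 V (positive root), so V_GS = 0.884 V.
I_D = (V_DD − V_GS)/R = (2 − 0.884) / 22.8 = 0.049 mA.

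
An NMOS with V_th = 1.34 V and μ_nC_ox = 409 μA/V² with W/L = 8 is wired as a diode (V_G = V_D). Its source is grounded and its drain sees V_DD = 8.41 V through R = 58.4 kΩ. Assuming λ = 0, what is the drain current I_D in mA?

With gate tied to drain, V_GS = V_DS ≥ V_GS − V_th, so the device is in saturation.
k_n = μ_nC_ox · (W/L) = 3.272 mA/V².
KCL at the drain: ½ k_n (V_GS − V_th)² = (V_DD − V_GS)/R.
Let x = V_GS − 1.34. Then 95.5 x² + x − 7.07 = 0, giving x = 0.267 V (positive root), so V_GS = 1.61 V.
I_D = (V_DD − V_GS)/R = (8.41 − 1.61) / 58.4 = 0.116 mA.

I_D = 0.116 mA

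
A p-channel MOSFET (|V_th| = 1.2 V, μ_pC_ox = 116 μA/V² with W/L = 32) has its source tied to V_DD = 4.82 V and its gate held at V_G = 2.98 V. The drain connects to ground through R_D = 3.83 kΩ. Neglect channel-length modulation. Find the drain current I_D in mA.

V_SG = V_DD − V_G = 4.82 − 2.98 = 1.84 V, so V_ov = 1.84 − 1.2 = 0.64 V.
k_p = μ_pC_ox · (W/L) = 3.712 mA/V².
Assume saturation: I_D = ½ k_p V_ov² = 0.5 × 3.712 × 0.64² = 0.76 mA, giving V_SD = V_DD − I_D R_D = 4.82 − 0.76 × 3.83 = 1.91 V.
V_SD = 1.91 V ≥ V_ov = 0.64 V, confirming saturation.

I_D = 0.760 mA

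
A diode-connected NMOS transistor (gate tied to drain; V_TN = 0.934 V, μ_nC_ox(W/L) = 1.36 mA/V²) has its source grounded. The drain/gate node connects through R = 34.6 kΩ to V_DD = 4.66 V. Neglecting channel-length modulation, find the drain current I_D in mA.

With gate tied to drain, V_GS = V_DS ≥ V_GS − V_TN, so the device is in saturation.
KCL at the drain: ½ k_n (V_GS − V_TN)² = (V_DD − V_GS)/R.
Let x = V_GS − 0.934. Then 23.5 x² + x − 3.726 = 0, giving x = 0.377 V (positive root), so V_GS = 1.31 V.
I_D = (V_DD − V_GS)/R = (4.66 − 1.31) / 34.6 = 0.0968 mA.

I_D = 0.0968 mA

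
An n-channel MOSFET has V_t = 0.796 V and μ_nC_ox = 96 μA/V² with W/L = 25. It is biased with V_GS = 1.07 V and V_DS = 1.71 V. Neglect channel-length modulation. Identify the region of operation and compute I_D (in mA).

Saturation; I_D = 0.0901 mA

k_n = μ_nC_ox · (W/L) = 2.4 mA/V².
V_ov = V_GS − V_t = 1.07 − 0.796 = 0.274 V.
Since V_DS = 1.71 V ≥ V_ov = 0.274 V, the device is in saturation.
I_D = ½ k_n V_ov² = 0.5 × 2.4 × 0.274² = 0.0901 mA.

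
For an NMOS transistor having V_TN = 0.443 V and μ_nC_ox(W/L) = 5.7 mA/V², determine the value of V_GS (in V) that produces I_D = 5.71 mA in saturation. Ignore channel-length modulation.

In saturation I_D = ½ k_n (V_GS − V_TN)², so V_GS − V_TN = √(2 I_D / k_n) = √(2 × 5.71 / 5.7) = 1.42 V.
V_GS = 0.443 + 1.42 = 1.86 V.

V_GS = 1.86 V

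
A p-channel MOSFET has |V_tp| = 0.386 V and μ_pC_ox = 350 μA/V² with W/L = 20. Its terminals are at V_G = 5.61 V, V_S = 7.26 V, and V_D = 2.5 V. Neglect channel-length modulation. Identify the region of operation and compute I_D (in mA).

V_SG = V_S − V_G = 7.26 − 5.61 = 1.65 V; V_SD = V_S − V_D = 7.26 − 2.5 = 4.76 V.
k_p = μ_pC_ox · (W/L) = 7 mA/V².
V_ov = V_SG − |V_tp| = 1.65 − 0.386 = 1.26 V.
Since V_SD = 4.76 V ≥ V_ov = 1.26 V, the device is in saturation.
I_D = ½ k_p V_ov² = 0.5 × 7 × 1.26² = 5.59 mA.

Saturation; I_D = 5.59 mA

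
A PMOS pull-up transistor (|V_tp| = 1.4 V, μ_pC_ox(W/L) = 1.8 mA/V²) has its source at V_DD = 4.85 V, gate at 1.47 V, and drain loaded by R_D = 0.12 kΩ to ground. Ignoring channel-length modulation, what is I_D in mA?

V_SG = V_DD − V_G = 4.85 − 1.47 = 3.38 V, so V_ov = 3.38 − 1.4 = 1.98 V.
Assume saturation: I_D = ½ k_p V_ov² = 0.5 × 1.8 × 1.98² = 3.53 mA, giving V_SD = V_DD − I_D R_D = 4.85 − 3.53 × 0.12 = 4.43 V.
V_SD = 4.43 V ≥ V_ov = 1.98 V, confirming saturation.

I_D = 3.53 mA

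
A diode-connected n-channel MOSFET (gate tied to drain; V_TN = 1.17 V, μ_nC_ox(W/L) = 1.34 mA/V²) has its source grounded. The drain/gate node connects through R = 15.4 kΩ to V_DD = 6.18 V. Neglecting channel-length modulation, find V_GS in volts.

V_GS = 1.82 V

With gate tied to drain, V_GS = V_DS ≥ V_GS − V_TN, so the device is in saturation.
KCL at the drain: ½ k_n (V_GS − V_TN)² = (V_DD − V_GS)/R.
Let x = V_GS − 1.17. Then 10.3 x² + x − 5.01 = 0, giving x = 0.65 V (positive root), so V_GS = 1.82 V.
I_D = (V_DD − V_GS)/R = (6.18 − 1.82) / 15.4 = 0.283 mA.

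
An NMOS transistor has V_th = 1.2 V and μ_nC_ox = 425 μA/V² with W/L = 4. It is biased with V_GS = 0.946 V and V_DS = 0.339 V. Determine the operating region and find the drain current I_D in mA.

V_GS = 0.946 V < V_th = 1.2 V, so the transistor is in cutoff.

Cutoff; I_D = 0 mA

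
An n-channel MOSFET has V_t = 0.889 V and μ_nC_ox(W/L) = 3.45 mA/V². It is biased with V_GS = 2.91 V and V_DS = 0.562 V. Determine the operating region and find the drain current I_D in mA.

V_ov = V_GS − V_t = 2.91 − 0.889 = 2.02 V.
Since V_DS = 0.562 V < V_ov = 2.02 V, the device is in the triode region.
I_D = k_n [V_ov · V_DS − ½ V_DS²] = 3.45 × [2.02 × 0.562 − 0.5 × 0.562²] = 3.37 mA.

Triode; I_D = 3.37 mA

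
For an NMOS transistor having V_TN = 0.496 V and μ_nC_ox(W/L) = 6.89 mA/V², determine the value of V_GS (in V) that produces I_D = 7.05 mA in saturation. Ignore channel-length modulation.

In saturation I_D = ½ k_n (V_GS − V_TN)², so V_GS − V_TN = √(2 I_D / k_n) = √(2 × 7.05 / 6.89) = 1.43 V.
V_GS = 0.496 + 1.43 = 1.93 V.

V_GS = 1.93 V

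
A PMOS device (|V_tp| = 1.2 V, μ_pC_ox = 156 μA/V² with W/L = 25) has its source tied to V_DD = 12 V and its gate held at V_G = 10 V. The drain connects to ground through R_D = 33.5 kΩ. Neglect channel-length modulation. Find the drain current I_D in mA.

V_SG = V_DD − V_G = 12 − 10 = 2 V, so V_ov = 2 − 1.2 = 0.8 V.
k_p = μ_pC_ox · (W/L) = 3.9 mA/V².
Assume saturation: I_D = ½ k_p V_ov² = 0.5 × 3.9 × 0.8² = 1.25 mA, giving V_SD = V_DD − I_D R_D = 12 − 1.25 × 33.5 = -29.8 V.
But -29.8 V < V_ov = 0.8 V, so the device is actually in triode.
In triode I_D = k_p[V_ov V_SD − ½ V_SD²] and I_D = (V_DD − V_SD)/R_D. Equating: 65.3 V_SD² − 105.5 V_SD + 12 = 0, giving V_SD = 0.123 V (the root below V_ov).
I_D = (12 − 0.123) / 33.5 = 0.355 mA.

I_D = 0.355 mA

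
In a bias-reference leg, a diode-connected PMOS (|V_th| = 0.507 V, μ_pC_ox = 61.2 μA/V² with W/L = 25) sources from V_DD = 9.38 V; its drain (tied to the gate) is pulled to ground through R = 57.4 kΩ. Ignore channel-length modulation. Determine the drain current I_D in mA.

With gate tied to drain, V_SG = V_SD ≥ V_SG − |V_th|, so the device is in saturation.
k_p = μ_pC_ox · (W/L) = 1.53 mA/V².
KCL at the drain: ½ k_p (V_SG − |V_th|)² = (V_DD − V_SG)/R.
Let x = V_SG − 0.507. Then 43.9 x² + x − 8.873 = 0, giving x = 0.438 V (positive root), so V_SG = 0.945 V.
I_D = (V_DD − V_SG)/R = (9.38 − 0.945) / 57.4 = 0.147 mA.

I_D = 0.147 mA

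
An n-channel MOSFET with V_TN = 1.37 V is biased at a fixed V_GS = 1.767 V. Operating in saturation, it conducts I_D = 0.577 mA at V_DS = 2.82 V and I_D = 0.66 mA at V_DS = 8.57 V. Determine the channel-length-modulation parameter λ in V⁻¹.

With V_GS fixed, I_D ∝ (1 + λ V_DS) in saturation, so I_D2/I_D1 = (1 + λ V_DS2)/(1 + λ V_DS1).
0.66/0.577 = 1.144 = (1 + 8.57 λ)/(1 + 2.82 λ).
Solving: λ (I_D1 V_DS2 − I_D2 V_DS1) = I_D2 − I_D1, so λ = (0.66 − 0.577) / (0.577 × 8.57 − 0.66 × 2.82) = 0.083 / 3.08 = 0.0269 V⁻¹.

λ = 0.0269 V⁻¹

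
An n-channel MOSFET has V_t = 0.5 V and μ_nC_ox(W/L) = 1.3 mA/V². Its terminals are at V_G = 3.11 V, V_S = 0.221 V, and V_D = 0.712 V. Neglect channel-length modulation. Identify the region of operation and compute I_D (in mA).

V_GS = V_G − V_S = 3.11 − 0.221 = 2.89 V; V_DS = V_D − V_S = 0.712 − 0.221 = 0.491 V.
V_ov = V_GS − V_t = 2.89 − 0.5 = 2.39 V.
Since V_DS = 0.491 V < V_ov = 2.39 V, the device is in the triode region.
I_D = k_n [V_ov · V_DS − ½ V_DS²] = 1.3 × [2.39 × 0.491 − 0.5 × 0.491²] = 1.37 mA.

Triode; I_D = 1.37 mA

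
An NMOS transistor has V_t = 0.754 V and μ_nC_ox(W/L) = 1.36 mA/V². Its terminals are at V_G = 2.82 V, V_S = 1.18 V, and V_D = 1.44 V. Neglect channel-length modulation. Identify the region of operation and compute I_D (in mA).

Triode; I_D = 0.267 mA

V_GS = V_G − V_S = 2.82 − 1.18 = 1.64 V; V_DS = V_D − V_S = 1.44 − 1.18 = 0.26 V.
V_ov = V_GS − V_t = 1.64 − 0.754 = 0.886 V.
Since V_DS = 0.26 V < V_ov = 0.886 V, the device is in the triode region.
I_D = k_n [V_ov · V_DS − ½ V_DS²] = 1.36 × [0.886 × 0.26 − 0.5 × 0.26²] = 0.267 mA.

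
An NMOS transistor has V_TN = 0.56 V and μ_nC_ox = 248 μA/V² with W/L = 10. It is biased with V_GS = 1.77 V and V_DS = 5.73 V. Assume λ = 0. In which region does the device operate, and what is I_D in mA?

k_n = μ_nC_ox · (W/L) = 2.48 mA/V².
V_ov = V_GS − V_TN = 1.77 − 0.56 = 1.21 V.
Since V_DS = 5.73 V ≥ V_ov = 1.21 V, the device is in saturation.
I_D = ½ k_n V_ov² = 0.5 × 2.48 × 1.21² = 1.82 mA.

Saturation; I_D = 1.82 mA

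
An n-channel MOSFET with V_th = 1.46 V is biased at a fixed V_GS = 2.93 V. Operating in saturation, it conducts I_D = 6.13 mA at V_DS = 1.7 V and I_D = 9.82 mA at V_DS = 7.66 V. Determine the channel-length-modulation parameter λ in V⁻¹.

With V_GS fixed, I_D ∝ (1 + λ V_DS) in saturation, so I_D2/I_D1 = (1 + λ V_DS2)/(1 + λ V_DS1).
9.82/6.13 = 1.602 = (1 + 7.66 λ)/(1 + 1.7 λ).
Solving: λ (I_D1 V_DS2 − I_D2 V_DS1) = I_D2 − I_D1, so λ = (9.82 − 6.13) / (6.13 × 7.66 − 9.82 × 1.7) = 3.69 / 30.3 = 0.122 V⁻¹.

λ = 0.122 V⁻¹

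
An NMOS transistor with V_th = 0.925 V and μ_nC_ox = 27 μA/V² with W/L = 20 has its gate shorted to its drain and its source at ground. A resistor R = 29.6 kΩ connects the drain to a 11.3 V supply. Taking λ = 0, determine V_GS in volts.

V_GS = 2.00 V

With gate tied to drain, V_GS = V_DS ≥ V_GS − V_th, so the device is in saturation.
k_n = μ_nC_ox · (W/L) = 0.54 mA/V².
KCL at the drain: ½ k_n (V_GS − V_th)² = (V_DD − V_GS)/R.
Let x = V_GS − 0.925. Then 7.99 x² + x − 10.38 = 0, giving x = 1.08 V (positive root), so V_GS = 2 V.
I_D = (V_DD − V_GS)/R = (11.3 − 2) / 29.6 = 0.314 mA.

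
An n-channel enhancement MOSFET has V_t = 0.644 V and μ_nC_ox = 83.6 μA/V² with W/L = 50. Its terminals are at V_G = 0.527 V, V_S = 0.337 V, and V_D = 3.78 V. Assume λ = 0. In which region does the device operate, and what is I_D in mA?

V_GS = V_G − V_S = 0.527 − 0.337 = 0.19 V; V_DS = V_D − V_S = 3.78 − 0.337 = 3.44 V.
V_GS = 0.19 V < V_t = 0.644 V, so the transistor is in cutoff.

Cutoff; I_D = 0 mA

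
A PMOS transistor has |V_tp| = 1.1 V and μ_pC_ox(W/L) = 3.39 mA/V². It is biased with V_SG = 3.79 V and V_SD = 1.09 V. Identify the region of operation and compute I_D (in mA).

Triode; I_D = 7.93 mA

V_ov = V_SG − |V_tp| = 3.79 − 1.1 = 2.69 V.
Since V_SD = 1.09 V < V_ov = 2.69 V, the device is in the triode region.
I_D = k_p [V_ov · V_SD − ½ V_SD²] = 3.39 × [2.69 × 1.09 − 0.5 × 1.09²] = 7.93 mA.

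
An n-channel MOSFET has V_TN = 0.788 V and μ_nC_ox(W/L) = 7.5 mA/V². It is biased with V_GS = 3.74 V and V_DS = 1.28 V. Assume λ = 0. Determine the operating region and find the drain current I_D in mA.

V_ov = V_GS − V_TN = 3.74 − 0.788 = 2.95 V.
Since V_DS = 1.28 V < V_ov = 2.95 V, the device is in the triode region.
I_D = k_n [V_ov · V_DS − ½ V_DS²] = 7.5 × [2.95 × 1.28 − 0.5 × 1.28²] = 22.2 mA.

Triode; I_D = 22.2 mA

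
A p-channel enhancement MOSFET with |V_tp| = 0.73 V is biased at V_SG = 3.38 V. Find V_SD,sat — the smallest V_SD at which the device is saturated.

V_SD,sat = 2.65 V

The boundary between triode and saturation is V_SD = V_SG − |V_tp| = V_ov.
V_ov = 3.38 − 0.73 = 2.65 V.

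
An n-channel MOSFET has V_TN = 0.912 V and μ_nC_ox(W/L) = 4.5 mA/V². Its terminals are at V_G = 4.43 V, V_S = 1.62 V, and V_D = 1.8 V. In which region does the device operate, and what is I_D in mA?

Triode; I_D = 1.46 mA

V_GS = V_G − V_S = 4.43 − 1.62 = 2.81 V; V_DS = V_D − V_S = 1.8 − 1.62 = 0.18 V.
V_ov = V_GS − V_TN = 2.81 − 0.912 = 1.9 V.
Since V_DS = 0.18 V < V_ov = 1.9 V, the device is in the triode region.
I_D = k_n [V_ov · V_DS − ½ V_DS²] = 4.5 × [1.9 × 0.18 − 0.5 × 0.18²] = 1.46 mA.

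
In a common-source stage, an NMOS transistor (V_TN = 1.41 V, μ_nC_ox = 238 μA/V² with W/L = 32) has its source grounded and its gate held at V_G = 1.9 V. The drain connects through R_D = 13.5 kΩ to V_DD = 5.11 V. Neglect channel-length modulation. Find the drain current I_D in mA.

I_D = 0.370 mA

V_GS = V_G = 1.9 V, so V_ov = 1.9 − 1.41 = 0.49 V.
k_n = μ_nC_ox · (W/L) = 7.616 mA/V².
Assume saturation: I_D = ½ k_n V_ov² = 0.5 × 7.616 × 0.49² = 0.914 mA, giving V_DS = V_DD − I_D R_D = 5.11 − 0.914 × 13.5 = -7.23 V.
But -7.23 V < V_ov = 0.49 V, so the device is actually in triode.
In triode I_D = k_n[V_ov V_DS − ½ V_DS²] and I_D = (V_DD − V_DS)/R_D. Equating: 51.4 V_DS² − 51.38 V_DS + 5.11 = 0, giving V_DS = 0.112 V (the root below V_ov).
I_D = (5.11 − 0.112) / 13.5 = 0.37 mA.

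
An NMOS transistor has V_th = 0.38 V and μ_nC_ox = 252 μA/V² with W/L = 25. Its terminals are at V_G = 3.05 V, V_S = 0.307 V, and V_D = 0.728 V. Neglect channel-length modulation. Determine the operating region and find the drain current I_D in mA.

V_GS = V_G − V_S = 3.05 − 0.307 = 2.74 V; V_DS = V_D − V_S = 0.728 − 0.307 = 0.421 V.
k_n = μ_nC_ox · (W/L) = 6.3 mA/V².
V_ov = V_GS − V_th = 2.74 − 0.38 = 2.36 V.
Since V_DS = 0.421 V < V_ov = 2.36 V, the device is in the triode region.
I_D = k_n [V_ov · V_DS − ½ V_DS²] = 6.3 × [2.36 × 0.421 − 0.5 × 0.421²] = 5.71 mA.

Triode; I_D = 5.71 mA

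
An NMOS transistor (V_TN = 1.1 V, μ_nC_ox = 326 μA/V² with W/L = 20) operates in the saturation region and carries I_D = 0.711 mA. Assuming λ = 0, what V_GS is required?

k_n = μ_nC_ox · (W/L) = 6.52 mA/V².
In saturation I_D = ½ k_n (V_GS − V_TN)², so V_GS − V_TN = √(2 I_D / k_n) = √(2 × 0.711 / 6.52) = 0.467 V.
V_GS = 1.1 + 0.467 = 1.57 V.

V_GS = 1.57 V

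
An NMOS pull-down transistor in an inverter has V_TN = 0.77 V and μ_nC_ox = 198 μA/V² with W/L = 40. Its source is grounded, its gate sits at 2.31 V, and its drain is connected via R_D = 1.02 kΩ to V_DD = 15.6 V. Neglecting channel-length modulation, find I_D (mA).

I_D = 9.39 mA

V_GS = V_G = 2.31 V, so V_ov = 2.31 − 0.77 = 1.54 V.
k_n = μ_nC_ox · (W/L) = 7.92 mA/V².
Assume saturation: I_D = ½ k_n V_ov² = 0.5 × 7.92 × 1.54² = 9.39 mA, giving V_DS = V_DD − I_D R_D = 15.6 − 9.39 × 1.02 = 6.02 V.
V_DS = 6.02 V ≥ V_ov = 1.54 V, confirming saturation.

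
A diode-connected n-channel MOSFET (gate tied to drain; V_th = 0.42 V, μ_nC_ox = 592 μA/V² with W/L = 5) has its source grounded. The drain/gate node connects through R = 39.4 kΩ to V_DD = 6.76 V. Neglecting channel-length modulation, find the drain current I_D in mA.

I_D = 0.153 mA

With gate tied to drain, V_GS = V_DS ≥ V_GS − V_th, so the device is in saturation.
k_n = μ_nC_ox · (W/L) = 2.96 mA/V².
KCL at the drain: ½ k_n (V_GS − V_th)² = (V_DD − V_GS)/R.
Let x = V_GS − 0.42. Then 58.3 x² + x − 6.34 = 0, giving x = 0.321 V (positive root), so V_GS = 0.741 V.
I_D = (V_DD − V_GS)/R = (6.76 − 0.741) / 39.4 = 0.153 mA.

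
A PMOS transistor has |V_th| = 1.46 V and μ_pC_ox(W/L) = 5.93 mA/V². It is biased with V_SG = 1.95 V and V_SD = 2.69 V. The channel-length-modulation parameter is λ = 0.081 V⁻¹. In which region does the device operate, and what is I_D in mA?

V_ov = V_SG − |V_th| = 1.95 − 1.46 = 0.49 V.
Since V_SD = 2.69 V ≥ V_ov = 0.49 V, the device is in saturation.
I_D = ½ k_p V_ov² (1 + λ V_SD) = 0.5 × 5.93 × 0.49² × (1 + 0.081 × 2.69) = 0.867 mA.

Saturation; I_D = 0.867 mA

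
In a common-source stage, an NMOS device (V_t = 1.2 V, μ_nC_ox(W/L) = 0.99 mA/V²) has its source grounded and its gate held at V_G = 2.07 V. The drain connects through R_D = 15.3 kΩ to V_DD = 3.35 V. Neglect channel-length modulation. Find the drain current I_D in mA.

V_GS = V_G = 2.07 V, so V_ov = 2.07 − 1.2 = 0.87 V.
Assume saturation: I_D = ½ k_n V_ov² = 0.5 × 0.99 × 0.87² = 0.375 mA, giving V_DS = V_DD − I_D R_D = 3.35 − 0.375 × 15.3 = -2.38 V.
But -2.38 V < V_ov = 0.87 V, so the device is actually in triode.
In triode I_D = k_n[V_ov V_DS − ½ V_DS²] and I_D = (V_DD − V_DS)/R_D. Equating: 7.57 V_DS² − 14.18 V_DS + 3.35 = 0, giving V_DS = 0.277 V (the root below V_ov).
I_D = (3.35 − 0.277) / 15.3 = 0.201 mA.

I_D = 0.201 mA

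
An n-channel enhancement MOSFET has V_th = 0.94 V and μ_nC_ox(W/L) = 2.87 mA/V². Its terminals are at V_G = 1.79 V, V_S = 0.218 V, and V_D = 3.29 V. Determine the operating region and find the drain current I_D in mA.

V_GS = V_G − V_S = 1.79 − 0.218 = 1.57 V; V_DS = V_D − V_S = 3.29 − 0.218 = 3.07 V.
V_ov = V_GS − V_th = 1.57 − 0.94 = 0.632 V.
Since V_DS = 3.07 V ≥ V_ov = 0.632 V, the device is in saturation.
I_D = ½ k_n V_ov² = 0.5 × 2.87 × 0.632² = 0.573 mA.

Saturation; I_D = 0.573 mA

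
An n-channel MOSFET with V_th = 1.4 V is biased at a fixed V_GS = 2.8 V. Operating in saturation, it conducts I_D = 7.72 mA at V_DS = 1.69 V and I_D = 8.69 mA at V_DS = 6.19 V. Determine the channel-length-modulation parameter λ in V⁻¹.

λ = 0.0293 V⁻¹

With V_GS fixed, I_D ∝ (1 + λ V_DS) in saturation, so I_D2/I_D1 = (1 + λ V_DS2)/(1 + λ V_DS1).
8.69/7.72 = 1.126 = (1 + 6.19 λ)/(1 + 1.69 λ).
Solving: λ (I_D1 V_DS2 − I_D2 V_DS1) = I_D2 − I_D1, so λ = (8.69 − 7.72) / (7.72 × 6.19 − 8.69 × 1.69) = 0.97 / 33.1 = 0.0293 V⁻¹.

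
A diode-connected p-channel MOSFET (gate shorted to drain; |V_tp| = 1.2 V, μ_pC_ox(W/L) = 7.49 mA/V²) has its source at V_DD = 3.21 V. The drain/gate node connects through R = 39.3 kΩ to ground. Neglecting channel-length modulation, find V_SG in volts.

V_SG = 1.31 V

With gate tied to drain, V_SG = V_SD ≥ V_SG − |V_tp|, so the device is in saturation.
KCL at the drain: ½ k_p (V_SG − |V_tp|)² = (V_DD − V_SG)/R.
Let x = V_SG − 1.2. Then 147 x² + x − 2.01 = 0, giving x = 0.114 V (positive root), so V_SG = 1.31 V.
I_D = (V_DD − V_SG)/R = (3.21 − 1.31) / 39.3 = 0.0483 mA.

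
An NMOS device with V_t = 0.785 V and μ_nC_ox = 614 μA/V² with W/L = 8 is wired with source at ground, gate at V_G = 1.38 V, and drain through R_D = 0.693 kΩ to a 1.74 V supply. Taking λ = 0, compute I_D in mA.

V_GS = V_G = 1.38 V, so V_ov = 1.38 − 0.785 = 0.595 V.
k_n = μ_nC_ox · (W/L) = 4.912 mA/V².
Assume saturation: I_D = ½ k_n V_ov² = 0.5 × 4.912 × 0.595² = 0.869 mA, giving V_DS = V_DD − I_D R_D = 1.74 − 0.869 × 0.693 = 1.14 V.
V_DS = 1.14 V ≥ V_ov = 0.595 V, confirming saturation.

I_D = 0.869 mA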